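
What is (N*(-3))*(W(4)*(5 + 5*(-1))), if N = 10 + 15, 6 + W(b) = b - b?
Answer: 0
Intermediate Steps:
W(b) = -6 (W(b) = -6 + (b - b) = -6 + 0 = -6)
N = 25
(N*(-3))*(W(4)*(5 + 5*(-1))) = (25*(-3))*(-6*(5 + 5*(-1))) = -(-450)*(5 - 5) = -(-450)*0 = -75*0 = 0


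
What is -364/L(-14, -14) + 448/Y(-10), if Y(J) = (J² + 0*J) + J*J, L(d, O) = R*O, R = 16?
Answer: 773/200 ≈ 3.8650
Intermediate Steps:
L(d, O) = 16*O
Y(J) = 2*J² (Y(J) = (J² + 0) + J² = J² + J² = 2*J²)
-364/L(-14, -14) + 448/Y(-10) = -364/(16*(-14)) + 448/((2*(-10)²)) = -364/(-224) + 448/((2*100)) = -364*(-1/224) + 448/200 = 13/8 + 448*(1/200) = 13/8 + 56/25 = 773/200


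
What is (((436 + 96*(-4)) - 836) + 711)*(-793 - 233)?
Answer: 74898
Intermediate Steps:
(((436 + 96*(-4)) - 836) + 711)*(-793 - 233) = (((436 - 384) - 836) + 711)*(-1026) = ((52 - 836) + 711)*(-1026) = (-784 + 711)*(-1026) = -73*(-1026) = 74898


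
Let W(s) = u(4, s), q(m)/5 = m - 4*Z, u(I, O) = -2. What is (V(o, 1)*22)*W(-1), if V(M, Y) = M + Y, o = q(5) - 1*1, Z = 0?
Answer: -1100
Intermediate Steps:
q(m) = 5*m (q(m) = 5*(m - 4*0) = 5*(m + 0) = 5*m)
W(s) = -2
o = 24 (o = 5*5 - 1*1 = 25 - 1 = 24)
(V(o, 1)*22)*W(-1) = ((24 + 1)*22)*(-2) = (25*22)*(-2) = 550*(-2) = -1100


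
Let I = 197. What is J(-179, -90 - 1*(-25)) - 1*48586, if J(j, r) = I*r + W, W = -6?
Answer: -61397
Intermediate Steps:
J(j, r) = -6 + 197*r (J(j, r) = 197*r - 6 = -6 + 197*r)
J(-179, -90 - 1*(-25)) - 1*48586 = (-6 + 197*(-90 - 1*(-25))) - 1*48586 = (-6 + 197*(-90 + 25)) - 48586 = (-6 + 197*(-65)) - 48586 = (-6 - 12805) - 48586 = -12811 - 48586 = -61397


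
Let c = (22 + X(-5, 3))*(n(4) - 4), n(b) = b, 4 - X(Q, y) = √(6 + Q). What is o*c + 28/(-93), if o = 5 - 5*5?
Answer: -28/93 ≈ -0.30108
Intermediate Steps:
X(Q, y) = 4 - √(6 + Q)
c = 0 (c = (22 + (4 - √(6 - 5)))*(4 - 4) = (22 + (4 - √1))*0 = (22 + (4 - 1*1))*0 = (22 + (4 - 1))*0 = (22 + 3)*0 = 25*0 = 0)
o = -20 (o = 5 - 25 = -20)
o*c + 28/(-93) = -20*0 + 28/(-93) = 0 + 28*(-1/93) = 0 - 28/93 = -28/93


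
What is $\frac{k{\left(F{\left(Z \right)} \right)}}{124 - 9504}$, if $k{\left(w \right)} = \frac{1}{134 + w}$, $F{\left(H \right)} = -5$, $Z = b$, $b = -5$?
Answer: $- \frac{1}{1210020} \approx -8.2643 \cdot 10^{-7}$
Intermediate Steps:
$Z = -5$
$\frac{k{\left(F{\left(Z \right)} \right)}}{124 - 9504} = \frac{1}{\left(134 - 5\right) \left(124 - 9504\right)} = \frac{1}{129 \left(124 - 9504\right)} = \frac{1}{129 \left(-9380\right)} = \frac{1}{129} \left(- \frac{1}{9380}\right) = - \frac{1}{1210020}$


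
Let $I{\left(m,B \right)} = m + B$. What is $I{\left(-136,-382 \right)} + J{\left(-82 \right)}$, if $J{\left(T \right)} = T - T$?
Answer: $-518$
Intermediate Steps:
$J{\left(T \right)} = 0$
$I{\left(m,B \right)} = B + m$
$I{\left(-136,-382 \right)} + J{\left(-82 \right)} = \left(-382 - 136\right) + 0 = -518 + 0 = -518$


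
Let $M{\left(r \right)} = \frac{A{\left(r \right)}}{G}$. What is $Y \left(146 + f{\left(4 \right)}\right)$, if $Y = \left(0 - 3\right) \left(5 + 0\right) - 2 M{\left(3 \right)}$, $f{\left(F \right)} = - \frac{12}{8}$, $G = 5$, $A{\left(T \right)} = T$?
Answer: $- \frac{23409}{10} \approx -2340.9$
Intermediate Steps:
$M{\left(r \right)} = \frac{r}{5}$
$f{\left(F \right)} = - \frac{3}{2}$ ($f{\left(F \right)} = \left(-12\right) \frac{1}{8} = - \frac{3}{2}$)
$Y = - \frac{81}{5}$ ($Y = \left(0 - 3\right) \left(5 + 0\right) - 2 \cdot \frac{1}{5} \cdot 3 = \left(-3\right) 5 - \frac{6}{5} = -15 - \frac{6}{5} = - \frac{81}{5} \approx -16.2$)
$Y \left(146 + f{\left(4 \right)}\right) = - \frac{81 \left(146 - \frac{3}{2}\right)}{5} = \left(- \frac{81}{5}\right) \frac{289}{2} = - \frac{23409}{10}$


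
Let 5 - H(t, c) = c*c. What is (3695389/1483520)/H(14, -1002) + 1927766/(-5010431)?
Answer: -2871334589597466339/7462799462433882880 ≈ -0.38475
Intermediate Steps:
H(t, c) = 5 - c² (H(t, c) = 5 - c*c = 5 - c²)
(3695389/1483520)/H(14, -1002) + 1927766/(-5010431) = (3695389/1483520)/(5 - 1*(-1002)²) + 1927766/(-5010431) = (3695389*(1/1483520))/(5 - 1*1004004) + 1927766*(-1/5010431) = 3695389/(1483520*(5 - 1004004)) - 1927766/5010431 = (3695389/1483520)/(-1003999) - 1927766/5010431 = (3695389/1483520)*(-1/1003999) - 1927766/5010431 = -3695389/1489452596480 - 1927766/5010431 = -2871334589597466339/7462799462433882880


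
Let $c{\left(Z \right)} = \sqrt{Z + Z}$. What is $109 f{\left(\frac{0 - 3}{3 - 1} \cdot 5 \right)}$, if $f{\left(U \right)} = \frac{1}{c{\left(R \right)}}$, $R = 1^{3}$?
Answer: $\frac{109 \sqrt{2}}{2} \approx 77.075$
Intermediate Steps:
$R = 1$
$c{\left(Z \right)} = \sqrt{2} \sqrt{Z}$ ($c{\left(Z \right)} = \sqrt{2 Z} = \sqrt{2} \sqrt{Z}$)
$f{\left(U \right)} = \frac{\sqrt{2}}{2}$ ($f{\left(U \right)} = \frac{1}{\sqrt{2} \sqrt{1}} = \frac{1}{\sqrt{2} \cdot 1} = \frac{1}{\sqrt{2}} = \frac{\sqrt{2}}{2}$)
$109 f{\left(\frac{0 - 3}{3 - 1} \cdot 5 \right)} = 109 \frac{\sqrt{2}}{2} = \frac{109 \sqrt{2}}{2}$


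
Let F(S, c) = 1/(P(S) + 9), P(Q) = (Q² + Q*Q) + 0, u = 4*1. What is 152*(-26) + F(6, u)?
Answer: -320111/81 ≈ -3952.0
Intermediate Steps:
u = 4
P(Q) = 2*Q² (P(Q) = (Q² + Q²) + 0 = 2*Q² + 0 = 2*Q²)
F(S, c) = 1/(9 + 2*S²) (F(S, c) = 1/(2*S² + 9) = 1/(9 + 2*S²))
152*(-26) + F(6, u) = 152*(-26) + 1/(9 + 2*6²) = -3952 + 1/(9 + 2*36) = -3952 + 1/(9 + 72) = -3952 + 1/81 = -320111/81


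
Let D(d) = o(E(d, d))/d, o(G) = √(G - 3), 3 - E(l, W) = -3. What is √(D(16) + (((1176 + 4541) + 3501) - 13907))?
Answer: √(-75024 + √3)/4 ≈ 68.475*I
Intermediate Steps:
E(l, W) = 6 (E(l, W) = 3 - 1*(-3) = 3 + 3 = 6)
o(G) = √(-3 + G)
D(d) = √3/d (D(d) = √(-3 + 6)/d = √3/d)
√(D(16) + (((1176 + 4541) + 3501) - 13907)) = √(√3/16 + (((1176 + 4541) + 3501) - 13907)) = √(√3*(1/16) + ((5717 + 3501) - 13907)) = √(√3/16 + (9218 - 13907)) = √(√3/16 - 4689) = √(-4689 + √3/16)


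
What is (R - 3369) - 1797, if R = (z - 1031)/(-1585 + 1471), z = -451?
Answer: -5153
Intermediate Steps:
R = 13 (R = (-451 - 1031)/(-1585 + 1471) = -1482/(-114) = -1482*(-1/114) = 13)
(R - 3369) - 1797 = (13 - 3369) - 1797 = -3356 - 1797 = -5153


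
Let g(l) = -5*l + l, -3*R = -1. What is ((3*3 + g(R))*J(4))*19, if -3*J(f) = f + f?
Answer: -3496/9 ≈ -388.44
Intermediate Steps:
R = ⅓ (R = -⅓*(-1) = ⅓ ≈ 0.33333)
g(l) = -4*l
J(f) = -2*f/3 (J(f) = -(f + f)/3 = -2*f/3)
((3*3 + g(R))*J(4))*19 = ((3*3 - 4*⅓)*(-⅔*4))*19 = ((9 - 4/3)*(-8/3))*19 = ((23/3)*(-8/3))*19 = -184/9*19 = -3496/9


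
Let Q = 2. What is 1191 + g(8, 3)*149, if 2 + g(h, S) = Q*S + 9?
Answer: 3128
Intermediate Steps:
g(h, S) = 7 + 2*S (g(h, S) = -2 + (2*S + 9) = -2 + (9 + 2*S) = 7 + 2*S)
1191 + g(8, 3)*149 = 1191 + (7 + 2*3)*149 = 1191 + (7 + 6)*149 = 1191 + 13*149 = 1191 + 1937 = 3128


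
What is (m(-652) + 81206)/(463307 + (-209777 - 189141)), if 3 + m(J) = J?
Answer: 80551/64389 ≈ 1.2510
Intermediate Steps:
m(J) = -3 + J
(m(-652) + 81206)/(463307 + (-209777 - 189141)) = ((-3 - 652) + 81206)/(463307 + (-209777 - 189141)) = (-655 + 81206)/(463307 - 398918) = 80551/64389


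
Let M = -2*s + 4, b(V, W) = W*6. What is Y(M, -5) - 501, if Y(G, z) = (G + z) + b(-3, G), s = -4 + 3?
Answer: -464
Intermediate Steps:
s = -1
b(V, W) = 6*W
M = 6 (M = -2*(-1) + 4 = 2 + 4 = 6)
Y(G, z) = z + 7*G (Y(G, z) = (G + z) + 6*G = z + 7*G)
Y(M, -5) - 501 = (-5 + 7*6) - 501 = (-5 + 42) - 501 = 37 - 501 = -464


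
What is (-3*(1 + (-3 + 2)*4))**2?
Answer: 81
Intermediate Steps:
(-3*(1 + (-3 + 2)*4))**2 = (-3*(1 - 1*4))**2 = (-3*(1 - 4))**2 = (-3*(-3))**2 = 9**2 = 81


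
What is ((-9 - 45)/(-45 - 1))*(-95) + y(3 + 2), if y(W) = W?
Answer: -2450/23 ≈ -106.52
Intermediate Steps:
((-9 - 45)/(-45 - 1))*(-95) + y(3 + 2) = ((-9 - 45)/(-45 - 1))*(-95) + (3 + 2) = -54/(-46)*(-95) + 5 = -54*(-1/46)*(-95) + 5 = (27/23)*(-95) + 5 = -2565/23 + 5 = -2450/23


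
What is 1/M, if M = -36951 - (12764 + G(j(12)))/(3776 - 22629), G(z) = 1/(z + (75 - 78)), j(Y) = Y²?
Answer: -2658273/98224045898 ≈ -2.7063e-5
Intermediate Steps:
G(z) = 1/(-3 + z) (G(z) = 1/(z - 3) = 1/(-3 + z))
M = -98224045898/2658273 (M = -36951 - (12764 + 1/(-3 + 12²))/(3776 - 22629) = -36951 - (12764 + 1/(-3 + 144))/(-18853) = -36951 - (12764 + 1/141)*(-1)/18853 = -36951 - 1799725*(-1)/(141*18853) = -36951 - 1*(-1799725/2658273) = -36951 + 1799725/2658273 = -98224045898/2658273 ≈ -36950.)
1/M = 1/(-98224045898/2658273) = -2658273/98224045898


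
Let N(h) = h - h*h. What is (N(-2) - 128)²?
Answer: 17956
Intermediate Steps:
N(h) = h - h²
(N(-2) - 128)² = (-2*(1 - 1*(-2)) - 128)² = (-2*(1 + 2) - 128)² = (-2*3 - 128)² = (-6 - 128)² = (-134)² = 17956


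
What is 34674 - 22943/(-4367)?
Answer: 151444301/4367 ≈ 34679.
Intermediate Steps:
34674 - 22943/(-4367) = 34674 - 22943*(-1)/4367 = 34674 - 1*(-22943/4367) = 34674 + 22943/4367 = 151444301/4367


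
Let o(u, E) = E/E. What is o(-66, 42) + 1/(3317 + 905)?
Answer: 4223/4222 ≈ 1.0002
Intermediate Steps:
o(u, E) = 1
o(-66, 42) + 1/(3317 + 905) = 1 + 1/(3317 + 905) = 1 + 1/4222 = 4223/4222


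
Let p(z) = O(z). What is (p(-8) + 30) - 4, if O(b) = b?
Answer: 18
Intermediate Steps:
p(z) = z
(p(-8) + 30) - 4 = (-8 + 30) - 4 = 22 - 4 = 18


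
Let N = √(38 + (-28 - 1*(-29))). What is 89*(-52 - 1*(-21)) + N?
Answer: -2759 + √39 ≈ -2752.8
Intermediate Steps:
N = √39 (N = √(38 + (-28 + 29)) = √(38 + 1) = √39 ≈ 6.2450)
89*(-52 - 1*(-21)) + N = 89*(-52 - 1*(-21)) + √39 = 89*(-52 + 21) + √39 = 89*(-31) + √39 = -2759 + √39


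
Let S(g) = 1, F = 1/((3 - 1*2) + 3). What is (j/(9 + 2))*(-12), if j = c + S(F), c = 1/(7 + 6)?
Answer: -168/143 ≈ -1.1748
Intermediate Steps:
c = 1/13 ≈ 0.076923
F = 1/4 (F = 1/((3 - 2) + 3) = 1/(1 + 3) = 1/4 ≈ 0.25000)
j = 14/13 (j = 1/13 + 1 = 14/13 ≈ 1.0769)
(j/(9 + 2))*(-12) = ((14/13)/(9 + 2))*(-12) = ((14/13)/11)*(-12) = ((1/11)*(14/13))*(-12) = (14/143)*(-12) = -168/143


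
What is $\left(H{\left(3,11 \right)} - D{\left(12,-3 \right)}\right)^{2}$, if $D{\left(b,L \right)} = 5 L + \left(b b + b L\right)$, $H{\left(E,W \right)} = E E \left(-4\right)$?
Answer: $16641$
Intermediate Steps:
$H{\left(E,W \right)} = - 4 E^{2}$ ($H{\left(E,W \right)} = E^{2} \left(-4\right) = - 4 E^{2}$)
$D{\left(b,L \right)} = b^{2} + 5 L + L b$ ($D{\left(b,L \right)} = 5 L + \left(b^{2} + L b\right) = b^{2} + 5 L + L b$)
$\left(H{\left(3,11 \right)} - D{\left(12,-3 \right)}\right)^{2} = \left(- 4 \cdot 3^{2} - \left(12^{2} + 5 \left(-3\right) - 36\right)\right)^{2} = \left(\left(-4\right) 9 - \left(144 - 15 - 36\right)\right)^{2} = \left(-36 - 93\right)^{2} = \left(-129\right)^{2} = 16641$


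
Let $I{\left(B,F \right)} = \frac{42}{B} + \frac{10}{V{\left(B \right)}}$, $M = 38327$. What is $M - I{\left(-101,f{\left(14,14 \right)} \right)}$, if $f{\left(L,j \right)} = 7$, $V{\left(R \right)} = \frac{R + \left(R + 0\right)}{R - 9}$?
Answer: $\frac{3870519}{101} \approx 38322.0$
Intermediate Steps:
$V{\left(R \right)} = \frac{2 R}{-9 + R}$ ($V{\left(R \right)} = \frac{R + R}{-9 + R} = \frac{2 R}{-9 + R}$)
$I{\left(B,F \right)} = \frac{42}{B} + \frac{5 \left(-9 + B\right)}{B}$ ($I{\left(B,F \right)} = \frac{42}{B} + \frac{10}{2 B \frac{1}{-9 + B}} = \frac{42}{B} + 10 \frac{-9 + B}{2 B} = \frac{42}{B} + \frac{5 \left(-9 + B\right)}{B}$)
$M - I{\left(-101,f{\left(14,14 \right)} \right)} = 38327 - \left(5 - \frac{3}{-101}\right) = 38327 - \left(5 - - \frac{3}{101}\right) = 38327 - \left(5 + \frac{3}{101}\right) = 38327 - \frac{508}{101} = \frac{3870519}{101}$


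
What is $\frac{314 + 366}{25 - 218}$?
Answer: $- \frac{680}{193} \approx -3.5233$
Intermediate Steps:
$\frac{314 + 366}{25 - 218} = \frac{680}{-193} = 680 \left(- \frac{1}{193}\right) = - \frac{680}{193}$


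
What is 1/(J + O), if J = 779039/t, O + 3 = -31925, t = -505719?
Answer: -505719/16147375271 ≈ -3.1319e-5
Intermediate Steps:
O = -31928 (O = -3 - 31925 = -31928)
J = -779039/505719 (J = 779039/(-505719) = 779039*(-1/505719) = -779039/505719 ≈ -1.5405)
1/(J + O) = 1/(-779039/505719 - 31928) = 1/(-16147375271/505719) = -505719/16147375271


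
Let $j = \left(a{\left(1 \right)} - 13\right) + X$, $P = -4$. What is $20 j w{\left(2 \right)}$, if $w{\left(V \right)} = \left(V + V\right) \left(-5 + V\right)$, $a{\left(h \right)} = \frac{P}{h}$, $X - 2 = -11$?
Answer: $6240$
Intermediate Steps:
$X = -9$ ($X = 2 - 11 = -9$)
$a{\left(h \right)} = - \frac{4}{h}$
$j = -26$ ($j = \left(- \frac{4}{1} - 13\right) - 9 = \left(\left(-4\right) 1 - 13\right) - 9 = \left(-4 - 13\right) - 9 = -17 - 9 = -26$)
$w{\left(V \right)} = 2 V \left(-5 + V\right)$
$20 j w{\left(2 \right)} = 20 \left(-26\right) 2 \cdot 2 \left(-5 + 2\right) = - 520 \cdot 2 \cdot 2 \left(-3\right) = \left(-520\right) \left(-12\right) = 6240$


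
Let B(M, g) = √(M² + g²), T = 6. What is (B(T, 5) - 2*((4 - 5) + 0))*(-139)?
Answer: -278 - 139*√61 ≈ -1363.6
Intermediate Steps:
(B(T, 5) - 2*((4 - 5) + 0))*(-139) = (√(6² + 5²) - 2*((4 - 5) + 0))*(-139) = (√(36 + 25) - 2*(-1 + 0))*(-139) = (√61 - 2*(-1))*(-139) = (√61 + 2)*(-139) = (2 + √61)*(-139) = -278 - 139*√61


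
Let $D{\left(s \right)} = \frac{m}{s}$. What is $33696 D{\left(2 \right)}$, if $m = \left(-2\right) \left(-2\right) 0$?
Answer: $0$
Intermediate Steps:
$m = 0$ ($m = 4 \cdot 0 = 0$)
$D{\left(s \right)} = 0$ ($D{\left(s \right)} = \frac{0}{s} = 0$)
$33696 D{\left(2 \right)} = 33696 \cdot 0 = 0$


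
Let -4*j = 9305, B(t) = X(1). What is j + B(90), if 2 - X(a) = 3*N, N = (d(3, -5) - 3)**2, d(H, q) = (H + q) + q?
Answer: -10497/4 ≈ -2624.3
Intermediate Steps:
d(H, q) = H + 2*q
N = 100 (N = ((3 + 2*(-5)) - 3)**2 = ((3 - 10) - 3)**2 = (-7 - 3)**2 = (-10)**2 = 100)
X(a) = -298 (X(a) = 2 - 3*100 = 2 - 1*300 = 2 - 300 = -298)
B(t) = -298
j = -9305/4 (j = -1/4*9305 = -9305/4 ≈ -2326.3)
j + B(90) = -9305/4 - 298 = -10497/4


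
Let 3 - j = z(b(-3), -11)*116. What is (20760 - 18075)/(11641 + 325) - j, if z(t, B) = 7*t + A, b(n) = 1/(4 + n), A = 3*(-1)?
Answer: 5519011/11966 ≈ 461.22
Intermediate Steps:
A = -3
z(t, B) = -3 + 7*t (z(t, B) = 7*t - 3 = -3 + 7*t)
j = -461 (j = 3 - (-3 + 7/(4 - 3))*116 = 3 - (-3 + 7/1)*116 = 3 - (-3 + 7*1)*116 = 3 - (-3 + 7)*116 = 3 - 4*116 = 3 - 1*464 = 3 - 464 = -461)
(20760 - 18075)/(11641 + 325) - j = (20760 - 18075)/(11641 + 325) - 1*(-461) = 2685/11966 + 461 = 5519011/11966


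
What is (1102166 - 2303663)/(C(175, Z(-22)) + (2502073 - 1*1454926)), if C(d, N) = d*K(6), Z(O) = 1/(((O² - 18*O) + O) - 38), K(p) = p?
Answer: -400499/349399 ≈ -1.1463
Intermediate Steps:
Z(O) = 1/(-38 + O² - 17*O) (Z(O) = 1/((O² - 17*O) - 38) = 1/(-38 + O² - 17*O))
C(d, N) = 6*d (C(d, N) = d*6 = 6*d)
(1102166 - 2303663)/(C(175, Z(-22)) + (2502073 - 1*1454926)) = (1102166 - 2303663)/(6*175 + (2502073 - 1*1454926)) = -1201497/(1050 + (2502073 - 1454926)) = -1201497/(1050 + 1047147) = -1201497/1048197 = -1201497*1/1048197 = -400499/349399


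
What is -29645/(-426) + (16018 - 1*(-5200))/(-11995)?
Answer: 346552907/5109870 ≈ 67.820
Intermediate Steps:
-29645/(-426) + (16018 - 1*(-5200))/(-11995) = -29645*(-1/426) + (16018 + 5200)*(-1/11995) = 29645/426 + 21218*(-1/11995) = 29645/426 - 21218/11995 = 346552907/5109870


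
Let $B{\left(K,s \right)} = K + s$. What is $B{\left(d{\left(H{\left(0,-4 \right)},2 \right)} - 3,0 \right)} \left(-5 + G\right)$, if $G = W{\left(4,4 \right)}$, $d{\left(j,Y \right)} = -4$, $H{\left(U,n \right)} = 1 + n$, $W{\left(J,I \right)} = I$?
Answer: $7$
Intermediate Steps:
$G = 4$
$B{\left(d{\left(H{\left(0,-4 \right)},2 \right)} - 3,0 \right)} \left(-5 + G\right) = \left(\left(-4 - 3\right) + 0\right) \left(-5 + 4\right) = \left(\left(-4 - 3\right) + 0\right) \left(-1\right) = \left(-7 + 0\right) \left(-1\right) = \left(-7\right) \left(-1\right) = 7$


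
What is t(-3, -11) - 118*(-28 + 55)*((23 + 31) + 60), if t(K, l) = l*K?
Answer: -363171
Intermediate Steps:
t(K, l) = K*l
t(-3, -11) - 118*(-28 + 55)*((23 + 31) + 60) = -3*(-11) - 118*(-28 + 55)*((23 + 31) + 60) = 33 - 3186*(54 + 60) = 33 - 3186*114 = 33 - 118*3078 = 33 - 363204 = -363171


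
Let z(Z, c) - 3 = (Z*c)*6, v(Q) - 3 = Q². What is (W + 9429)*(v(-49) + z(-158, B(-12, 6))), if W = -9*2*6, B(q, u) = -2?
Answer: 40108263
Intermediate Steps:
v(Q) = 3 + Q²
z(Z, c) = 3 + 6*Z*c (z(Z, c) = 3 + (Z*c)*6 = 3 + 6*Z*c)
W = -108 (W = -18*6 = -108)
(W + 9429)*(v(-49) + z(-158, B(-12, 6))) = (-108 + 9429)*((3 + (-49)²) + (3 + 6*(-158)*(-2))) = 9321*((3 + 2401) + (3 + 1896)) = 9321*(2404 + 1899) = 9321*4303 = 40108263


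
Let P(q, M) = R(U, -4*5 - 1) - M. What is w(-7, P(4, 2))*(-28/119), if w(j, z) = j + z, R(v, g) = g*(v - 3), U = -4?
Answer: -552/17 ≈ -32.471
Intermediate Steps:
R(v, g) = g*(-3 + v)
P(q, M) = 147 - M (P(q, M) = (-4*5 - 1)*(-3 - 4) - M = (-20 - 1)*(-7) - M = -21*(-7) - M = 147 - M)
w(-7, P(4, 2))*(-28/119) = (-7 + (147 - 1*2))*(-28/119) = (-7 + (147 - 2))*(-28*1/119) = (-7 + 145)*(-4/17) = 138*(-4/17) = -552/17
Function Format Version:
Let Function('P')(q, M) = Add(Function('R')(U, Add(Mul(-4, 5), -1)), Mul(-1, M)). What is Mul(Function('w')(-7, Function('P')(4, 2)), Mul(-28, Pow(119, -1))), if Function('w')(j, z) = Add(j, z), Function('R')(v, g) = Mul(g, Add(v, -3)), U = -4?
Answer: Rational(-552, 17) ≈ -32.471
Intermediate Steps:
Function('R')(v, g) = Mul(g, Add(-3, v))
Function('P')(q, M) = Add(147, Mul(-1, M)) (Function('P')(q, M) = Add(Mul(Add(Mul(-4, 5), -1), Add(-3, -4)), Mul(-1, M)) = Add(Mul(Add(-20, -1), -7), Mul(-1, M)) = Add(Mul(-21, -7), Mul(-1, M)) = Add(147, Mul(-1, M)))
Mul(Function('w')(-7, Function('P')(4, 2)), Mul(-28, Pow(119, -1))) = Mul(Add(-7, Add(147, Mul(-1, 2))), Mul(-28, Pow(119, -1))) = Mul(Add(-7, Add(147, -2)), Mul(-28, Rational(1, 119))) = Mul(Add(-7, 145), Rational(-4, 17)) = Mul(138, Rational(-4, 17)) = Rational(-552, 17)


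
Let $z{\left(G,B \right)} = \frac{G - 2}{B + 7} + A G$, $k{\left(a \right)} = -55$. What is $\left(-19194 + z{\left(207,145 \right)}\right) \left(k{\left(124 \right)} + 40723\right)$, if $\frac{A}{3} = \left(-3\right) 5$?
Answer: $- \frac{44055268221}{38} \approx -1.1593 \cdot 10^{9}$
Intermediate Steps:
$A = -45$ ($A = 3 \left(\left(-3\right) 5\right) = 3 \left(-15\right) = -45$)
$z{\left(G,B \right)} = - 45 G + \frac{-2 + G}{7 + B}$ ($z{\left(G,B \right)} = \frac{G - 2}{B + 7} - 45 G = \frac{-2 + G}{7 + B} - 45 G = - 45 G + \frac{-2 + G}{7 + B}$)
$\left(-19194 + z{\left(207,145 \right)}\right) \left(k{\left(124 \right)} + 40723\right) = \left(-19194 + \frac{-2 - 64998 - 6525 \cdot 207}{7 + 145}\right) \left(-55 + 40723\right) = \left(-19194 + \frac{-2 - 64998 - 1350675}{152}\right) 40668 = \left(-19194 + \frac{1}{152} \left(-1415675\right)\right) 40668 = \left(-19194 - \frac{1415675}{152}\right) 40668 = \left(- \frac{4333163}{152}\right) 40668 = - \frac{44055268221}{38}$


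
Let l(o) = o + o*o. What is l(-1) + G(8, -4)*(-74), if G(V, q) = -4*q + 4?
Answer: -1480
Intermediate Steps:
G(V, q) = 4 - 4*q
l(o) = o + o²
l(-1) + G(8, -4)*(-74) = -(1 - 1) + (4 - 4*(-4))*(-74) = -1*0 + (4 + 16)*(-74) = 0 + 20*(-74) = 0 - 1480 = -1480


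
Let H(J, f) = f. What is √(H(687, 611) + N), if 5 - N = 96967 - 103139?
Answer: 2*√1697 ≈ 82.389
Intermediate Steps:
N = 6177 (N = 5 - (96967 - 103139) = 5 - 1*(-6172) = 5 + 6172 = 6177)
√(H(687, 611) + N) = √(611 + 6177) = √6788 = 2*√1697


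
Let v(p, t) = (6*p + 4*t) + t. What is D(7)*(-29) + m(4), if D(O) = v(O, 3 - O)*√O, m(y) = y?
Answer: 4 - 638*√7 ≈ -1684.0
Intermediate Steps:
v(p, t) = 5*t + 6*p (v(p, t) = (4*t + 6*p) + t = 5*t + 6*p)
D(O) = √O*(15 + O) (D(O) = (5*(3 - O) + 6*O)*√O = ((15 - 5*O) + 6*O)*√O = (15 + O)*√O = √O*(15 + O))
D(7)*(-29) + m(4) = (√7*(15 + 7))*(-29) + 4 = (√7*22)*(-29) + 4 = (22*√7)*(-29) + 4 = -638*√7 + 4 = 4 - 638*√7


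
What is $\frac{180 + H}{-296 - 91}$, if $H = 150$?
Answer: $- \frac{110}{129} \approx -0.85271$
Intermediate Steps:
$\frac{180 + H}{-296 - 91} = \frac{180 + 150}{-296 - 91} = \frac{330}{-387} = 330 \left(- \frac{1}{387}\right) = - \frac{110}{129}$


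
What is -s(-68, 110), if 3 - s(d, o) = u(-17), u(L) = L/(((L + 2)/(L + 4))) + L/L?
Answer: -251/15 ≈ -16.733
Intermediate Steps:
u(L) = 1 + L*(4 + L)/(2 + L) (u(L) = L/(((2 + L)/(4 + L))) + 1 = L*((4 + L)/(2 + L)) + 1 = L*(4 + L)/(2 + L) + 1 = 1 + L*(4 + L)/(2 + L))
s(d, o) = 251/15 (s(d, o) = 3 - (2 + (-17)² + 5*(-17))/(2 - 17) = 3 - (2 + 289 - 85)/(-15) = 3 - (-1)*206/15 = 3 - 1*(-206/15) = 3 + 206/15 = 251/15)
-s(-68, 110) = -1*251/15 = -251/15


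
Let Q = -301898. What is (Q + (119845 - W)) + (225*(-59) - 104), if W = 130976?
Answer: -326408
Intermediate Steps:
(Q + (119845 - W)) + (225*(-59) - 104) = (-301898 + (119845 - 1*130976)) + (225*(-59) - 104) = (-301898 + (119845 - 130976)) + (-13275 - 104) = (-301898 - 11131) - 13379 = -313029 - 13379 = -326408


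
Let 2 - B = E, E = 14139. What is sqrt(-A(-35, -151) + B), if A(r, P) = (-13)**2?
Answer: I*sqrt(14306) ≈ 119.61*I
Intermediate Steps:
A(r, P) = 169
B = -14137 (B = 2 - 1*14139 = 2 - 14139 = -14137)
sqrt(-A(-35, -151) + B) = sqrt(-1*169 - 14137) = sqrt(-169 - 14137) = sqrt(-14306) = I*sqrt(14306)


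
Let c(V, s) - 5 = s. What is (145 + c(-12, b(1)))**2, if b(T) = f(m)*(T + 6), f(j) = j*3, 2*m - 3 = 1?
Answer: 36864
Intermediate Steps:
m = 2 (m = 3/2 + (1/2)*1 = 3/2 + 1/2 = 2)
f(j) = 3*j
b(T) = 36 + 6*T (b(T) = (3*2)*(T + 6) = 6*(6 + T) = 36 + 6*T)
c(V, s) = 5 + s
(145 + c(-12, b(1)))**2 = (145 + (5 + (36 + 6*1)))**2 = (145 + (5 + (36 + 6)))**2 = (145 + (5 + 42))**2 = (145 + 47)**2 = 192**2 = 36864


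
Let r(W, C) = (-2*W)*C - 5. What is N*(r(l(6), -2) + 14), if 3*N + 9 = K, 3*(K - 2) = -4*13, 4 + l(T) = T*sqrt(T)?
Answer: 511/9 - 584*sqrt(6)/3 ≈ -420.06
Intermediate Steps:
l(T) = -4 + T**(3/2) (l(T) = -4 + T*sqrt(T) = -4 + T**(3/2))
r(W, C) = -5 - 2*C*W (r(W, C) = -2*C*W - 5 = -5 - 2*C*W)
K = -46/3 (K = 2 + (-4*13)/3 = 2 + (1/3)*(-52) = 2 - 52/3 = -46/3 ≈ -15.333)
N = -73/9 (N = -3 + (1/3)*(-46/3) = -3 - 46/9 = -73/9 ≈ -8.1111)
N*(r(l(6), -2) + 14) = -73*((-5 - 2*(-2)*(-4 + 6**(3/2))) + 14)/9 = -73*((-5 - 2*(-2)*(-4 + 6*sqrt(6))) + 14)/9 = -73*((-5 + (-16 + 24*sqrt(6))) + 14)/9 = -73*((-21 + 24*sqrt(6)) + 14)/9 = -73*(-7 + 24*sqrt(6))/9 = 511/9 - 584*sqrt(6)/3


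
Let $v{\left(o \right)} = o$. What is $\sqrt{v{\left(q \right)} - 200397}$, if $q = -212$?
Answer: $i \sqrt{200609} \approx 447.89 i$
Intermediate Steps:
$\sqrt{v{\left(q \right)} - 200397} = \sqrt{-212 - 200397} = \sqrt{-200609} = i \sqrt{200609}$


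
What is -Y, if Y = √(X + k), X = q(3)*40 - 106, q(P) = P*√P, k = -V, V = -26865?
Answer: -√(26759 + 120*√3) ≈ -164.22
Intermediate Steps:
k = 26865 (k = -1*(-26865) = 26865)
q(P) = P^(3/2)
X = -106 + 120*√3 (X = 3^(3/2)*40 - 106 = (3*√3)*40 - 106 = 120*√3 - 106 = -106 + 120*√3 ≈ 101.85)
Y = √(26759 + 120*√3) (Y = √((-106 + 120*√3) + 26865) = √(26759 + 120*√3) ≈ 164.22)
-Y = -√(26759 + 120*√3)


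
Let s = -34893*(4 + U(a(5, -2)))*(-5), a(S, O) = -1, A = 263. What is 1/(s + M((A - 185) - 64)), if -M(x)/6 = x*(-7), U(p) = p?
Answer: 1/523983 ≈ 1.9085e-6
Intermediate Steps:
M(x) = 42*x (M(x) = -6*x*(-7) = -(-42)*x = 42*x)
s = 523395 (s = -34893*(4 - 1)*(-5) = -104679*(-5) = -34893*(-15) = 523395)
1/(s + M((A - 185) - 64)) = 1/(523395 + 42*((263 - 185) - 64)) = 1/(523395 + 42*(78 - 64)) = 1/(523395 + 42*14) = 1/(523395 + 588) = 1/523983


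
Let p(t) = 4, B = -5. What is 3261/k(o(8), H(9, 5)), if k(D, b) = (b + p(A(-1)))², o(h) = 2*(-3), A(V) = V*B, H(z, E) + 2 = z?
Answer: 3261/121 ≈ 26.950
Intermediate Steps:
H(z, E) = -2 + z
A(V) = -5*V (A(V) = V*(-5) = -5*V)
o(h) = -6
k(D, b) = (4 + b)² (k(D, b) = (b + 4)² = (4 + b)²)
3261/k(o(8), H(9, 5)) = 3261/((4 + (-2 + 9))²) = 3261/((4 + 7)²) = 3261/(11²) = 3261/121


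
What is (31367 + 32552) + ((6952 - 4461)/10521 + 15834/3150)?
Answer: 16813679389/263025 ≈ 63924.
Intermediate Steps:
(31367 + 32552) + ((6952 - 4461)/10521 + 15834/3150) = 63919 + (2491*(1/10521) + 15834*(1/3150)) = 63919 + (2491/10521 + 377/75) = 63919 + 1384414/263025 = 16813679389/263025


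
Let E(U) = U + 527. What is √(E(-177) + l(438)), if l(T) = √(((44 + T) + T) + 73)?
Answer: √(350 + √993) ≈ 19.532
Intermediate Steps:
E(U) = 527 + U
l(T) = √(117 + 2*T) (l(T) = √((44 + 2*T) + 73) = √(117 + 2*T))
√(E(-177) + l(438)) = √((527 - 177) + √(117 + 2*438)) = √(350 + √(117 + 876)) = √(350 + √993)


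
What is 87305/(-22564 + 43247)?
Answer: 87305/20683 ≈ 4.2211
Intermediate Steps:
87305/(-22564 + 43247) = 87305/20683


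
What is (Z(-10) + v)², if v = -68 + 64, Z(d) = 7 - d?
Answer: 169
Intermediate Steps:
v = -4
(Z(-10) + v)² = ((7 - 1*(-10)) - 4)² = ((7 + 10) - 4)² = (17 - 4)² = 13² = 169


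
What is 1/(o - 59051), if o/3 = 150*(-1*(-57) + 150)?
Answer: 1/34099 ≈ 2.9326e-5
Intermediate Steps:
o = 93150 (o = 3*(150*(-1*(-57) + 150)) = 3*(150*(57 + 150)) = 3*(150*207) = 3*31050 = 93150)
1/(o - 59051) = 1/(93150 - 59051) = 1/34099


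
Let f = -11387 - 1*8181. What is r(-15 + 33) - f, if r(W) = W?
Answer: 19586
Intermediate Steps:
f = -19568 (f = -11387 - 8181 = -19568)
r(-15 + 33) - f = (-15 + 33) - 1*(-19568) = 18 + 19568 = 19586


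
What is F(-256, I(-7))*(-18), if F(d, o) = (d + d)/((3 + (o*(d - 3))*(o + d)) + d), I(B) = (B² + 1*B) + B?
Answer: 128/27821 ≈ 0.0046008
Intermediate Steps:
I(B) = B² + 2*B (I(B) = (B² + B) + B = (B + B²) + B = B² + 2*B)
F(d, o) = 2*d/(3 + d + o*(-3 + d)*(d + o)) (F(d, o) = (2*d)/((3 + (o*(-3 + d))*(d + o)) + d) = (2*d)/((3 + o*(-3 + d)*(d + o)) + d) = (2*d)/(3 + d + o*(-3 + d)*(d + o)) = 2*d/(3 + d + o*(-3 + d)*(d + o)))
F(-256, I(-7))*(-18) = (2*(-256)/(3 - 256 - 3*49*(2 - 7)² - 256*49*(2 - 7)² - 7*(2 - 7)*(-256)² - 3*(-256)*(-7*(2 - 7))))*(-18) = (2*(-256)/(3 - 256 - 3*(-7*(-5))² - 256*(-7*(-5))² - 7*(-5)*65536 - 3*(-256)*(-7*(-5))))*(-18) = (2*(-256)/(3 - 256 - 3*35² - 256*35² + 35*65536 - 3*(-256)*35))*(-18) = (2*(-256)/(3 - 256 - 3*1225 - 256*1225 + 2293760 + 26880))*(-18) = (2*(-256)/(3 - 256 - 3675 - 313600 + 2293760 + 26880))*(-18) = (2*(-256)/2003112)*(-18) = (2*(-256)*(1/2003112))*(-18) = -64/250389*(-18) = 128/27821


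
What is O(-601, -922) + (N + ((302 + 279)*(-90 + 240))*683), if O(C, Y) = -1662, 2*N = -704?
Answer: 59521436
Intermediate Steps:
N = -352 (N = (½)*(-704) = -352)
O(-601, -922) + (N + ((302 + 279)*(-90 + 240))*683) = -1662 + (-352 + ((302 + 279)*(-90 + 240))*683) = -1662 + (-352 + (581*150)*683) = -1662 + (-352 + 87150*683) = -1662 + (-352 + 59523450) = -1662 + 59523098 = 59521436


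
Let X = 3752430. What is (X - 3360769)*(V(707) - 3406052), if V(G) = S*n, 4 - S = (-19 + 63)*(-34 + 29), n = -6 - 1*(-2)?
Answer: -1334368660628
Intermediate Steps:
n = -4 (n = -6 + 2 = -4)
S = 224 (S = 4 - (-19 + 63)*(-34 + 29) = 4 - 44*(-5) = 4 - 1*(-220) = 4 + 220 = 224)
V(G) = -896 (V(G) = 224*(-4) = -896)
(X - 3360769)*(V(707) - 3406052) = (3752430 - 3360769)*(-896 - 3406052) = 391661*(-3406948) = -1334368660628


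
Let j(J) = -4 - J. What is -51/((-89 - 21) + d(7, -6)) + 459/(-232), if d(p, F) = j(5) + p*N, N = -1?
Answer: -7667/4872 ≈ -1.5737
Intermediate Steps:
d(p, F) = -9 - p (d(p, F) = (-4 - 1*5) + p*(-1) = (-4 - 5) - p = -9 - p)
-51/((-89 - 21) + d(7, -6)) + 459/(-232) = -51/((-89 - 21) + (-9 - 1*7)) + 459/(-232) = -51/(-110 + (-9 - 7)) + 459*(-1/232) = -51/(-110 - 16) - 459/232 = -51/(-126) - 459/232 = -51*(-1/126) - 459/232 = 17/42 - 459/232 = -7667/4872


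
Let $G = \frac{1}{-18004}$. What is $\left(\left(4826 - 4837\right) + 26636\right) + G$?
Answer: $\frac{479356499}{18004} \approx 26625.0$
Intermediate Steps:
$G = - \frac{1}{18004} \approx -5.5543 \cdot 10^{-5}$
$\left(\left(4826 - 4837\right) + 26636\right) + G = \left(\left(4826 - 4837\right) + 26636\right) - \frac{1}{18004} = \left(-11 + 26636\right) - \frac{1}{18004} = 26625 - \frac{1}{18004} = \frac{479356499}{18004}$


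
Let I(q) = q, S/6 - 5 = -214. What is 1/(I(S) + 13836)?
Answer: 1/12582 ≈ 7.9479e-5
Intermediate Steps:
S = -1254 (S = 30 + 6*(-214) = 30 - 1284 = -1254)
1/(I(S) + 13836) = 1/(-1254 + 13836) = 1/12582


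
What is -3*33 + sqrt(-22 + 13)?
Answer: -99 + 3*I ≈ -99.0 + 3.0*I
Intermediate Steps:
-3*33 + sqrt(-22 + 13) = -99 + sqrt(-9) = -99 + 3*I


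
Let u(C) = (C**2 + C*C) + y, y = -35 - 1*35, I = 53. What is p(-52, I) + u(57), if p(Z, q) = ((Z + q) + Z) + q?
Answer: 6430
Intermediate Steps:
p(Z, q) = 2*Z + 2*q (p(Z, q) = (q + 2*Z) + q = 2*Z + 2*q)
y = -70 (y = -35 - 35 = -70)
u(C) = -70 + 2*C**2 (u(C) = (C**2 + C*C) - 70 = (C**2 + C**2) - 70 = 2*C**2 - 70 = -70 + 2*C**2)
p(-52, I) + u(57) = (2*(-52) + 2*53) + (-70 + 2*57**2) = (-104 + 106) + (-70 + 2*3249) = 2 + (-70 + 6498) = 2 + 6428 = 6430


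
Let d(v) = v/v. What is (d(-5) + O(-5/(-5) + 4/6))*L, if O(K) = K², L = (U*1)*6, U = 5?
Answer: 340/3 ≈ 113.33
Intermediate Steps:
L = 30 (L = (5*1)*6 = 5*6 = 30)
d(v) = 1
(d(-5) + O(-5/(-5) + 4/6))*L = (1 + (-5/(-5) + 4/6)²)*30 = (1 + (-5*(-⅕) + 4*(⅙))²)*30 = (1 + (1 + ⅔)²)*30 = (1 + (5/3)²)*30 = (1 + 25/9)*30 = (34/9)*30 = 340/3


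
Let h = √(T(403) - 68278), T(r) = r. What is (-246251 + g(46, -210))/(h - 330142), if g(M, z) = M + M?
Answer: 81267424578/108993808039 + 1230795*I*√2715/108993808039 ≈ 0.74562 + 0.00058839*I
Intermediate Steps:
g(M, z) = 2*M
h = 5*I*√2715 (h = √(403 - 68278) = √(-67875) = 5*I*√2715 ≈ 260.53*I)
(-246251 + g(46, -210))/(h - 330142) = (-246251 + 2*46)/(5*I*√2715 - 330142) = (-246251 + 92)/(-330142 + 5*I*√2715) = -246159/(-330142 + 5*I*√2715)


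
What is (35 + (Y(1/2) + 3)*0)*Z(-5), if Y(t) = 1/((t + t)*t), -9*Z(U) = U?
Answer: 175/9 ≈ 19.444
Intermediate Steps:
Z(U) = -U/9
Y(t) = 1/(2*t**2) (Y(t) = 1/(((2*t))*t) = (1/(2*t))/t = 1/(2*t**2))
(35 + (Y(1/2) + 3)*0)*Z(-5) = (35 + (1/(2*(1/2)**2) + 3)*0)*(-1/9*(-5)) = (35 + (1/(2*2**(-2)) + 3)*0)*(5/9) = (35 + ((1/2)*4 + 3)*0)*(5/9) = (35 + (2 + 3)*0)*(5/9) = (35 + 5*0)*(5/9) = (35 + 0)*(5/9) = 35*(5/9) = 175/9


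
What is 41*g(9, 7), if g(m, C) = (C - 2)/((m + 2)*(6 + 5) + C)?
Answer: 205/128 ≈ 1.6016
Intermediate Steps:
g(m, C) = (-2 + C)/(22 + C + 11*m) (g(m, C) = (-2 + C)/((2 + m)*11 + C) = (-2 + C)/((22 + 11*m) + C) = (-2 + C)/(22 + C + 11*m))
41*g(9, 7) = 41*((-2 + 7)/(22 + 7 + 11*9)) = 41*(5/(22 + 7 + 99)) = 41*(5/128) = 205/128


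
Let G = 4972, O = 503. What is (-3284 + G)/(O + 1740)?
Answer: 1688/2243 ≈ 0.75256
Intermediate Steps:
(-3284 + G)/(O + 1740) = (-3284 + 4972)/(503 + 1740) = 1688/2243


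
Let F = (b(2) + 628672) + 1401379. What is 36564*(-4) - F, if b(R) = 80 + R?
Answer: -2176389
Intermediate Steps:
F = 2030133 (F = ((80 + 2) + 628672) + 1401379 = (82 + 628672) + 1401379 = 628754 + 1401379 = 2030133)
36564*(-4) - F = 36564*(-4) - 1*2030133 = -146256 - 2030133 = -2176389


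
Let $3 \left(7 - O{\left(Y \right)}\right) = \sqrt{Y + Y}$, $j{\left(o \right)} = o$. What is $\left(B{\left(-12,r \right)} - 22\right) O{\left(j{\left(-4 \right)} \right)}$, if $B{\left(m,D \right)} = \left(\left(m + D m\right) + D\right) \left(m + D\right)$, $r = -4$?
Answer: $-3738 + 356 i \sqrt{2} \approx -3738.0 + 503.46 i$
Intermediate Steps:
$B{\left(m,D \right)} = \left(D + m\right) \left(D + m + D m\right)$ ($B{\left(m,D \right)} = \left(D + m + D m\right) \left(D + m\right) = \left(D + m\right) \left(D + m + D m\right)$)
$O{\left(Y \right)} = 7 - \frac{\sqrt{2} \sqrt{Y}}{3}$ ($O{\left(Y \right)} = 7 - \frac{\sqrt{Y + Y}}{3} = 7 - \frac{\sqrt{2 Y}}{3} = 7 - \frac{\sqrt{2} \sqrt{Y}}{3}$)
$\left(B{\left(-12,r \right)} - 22\right) O{\left(j{\left(-4 \right)} \right)} = \left(\left(\left(-4\right)^{2} + \left(-12\right)^{2} - 4 \left(-12\right)^{2} - 12 \left(-4\right)^{2} + 2 \left(-4\right) \left(-12\right)\right) - 22\right) \left(7 - \frac{\sqrt{2} \sqrt{-4}}{3}\right) = \left(\left(16 + 144 - 576 - 192 + 96\right) - 22\right) \left(7 - \frac{\sqrt{2} \cdot 2 i}{3}\right) = \left(\left(16 + 144 - 576 - 192 + 96\right) - 22\right) \left(7 - \frac{2 i \sqrt{2}}{3}\right) = \left(-512 - 22\right) \left(7 - \frac{2 i \sqrt{2}}{3}\right) = - 534 \left(7 - \frac{2 i \sqrt{2}}{3}\right) = -3738 + 356 i \sqrt{2}$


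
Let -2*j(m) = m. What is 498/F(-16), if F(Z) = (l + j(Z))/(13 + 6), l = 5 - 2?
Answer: 9462/11 ≈ 860.18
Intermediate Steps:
l = 3
j(m) = -m/2
F(Z) = 3/19 - Z/38 (F(Z) = (3 - Z/2)/(13 + 6) = (3 - Z/2)/19 = (3 - Z/2)*(1/19) = 3/19 - Z/38)
498/F(-16) = 498/(3/19 - 1/38*(-16)) = 498/(3/19 + 8/19) = 498/(11/19) = 498*(19/11) = 9462/11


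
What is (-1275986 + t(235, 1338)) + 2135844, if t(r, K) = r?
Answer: 860093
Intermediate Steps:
(-1275986 + t(235, 1338)) + 2135844 = (-1275986 + 235) + 2135844 = -1275751 + 2135844 = 860093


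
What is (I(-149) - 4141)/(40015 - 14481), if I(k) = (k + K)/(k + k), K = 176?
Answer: -1234045/7609132 ≈ -0.16218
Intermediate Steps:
I(k) = (176 + k)/(2*k) (I(k) = (k + 176)/(k + k) = (176 + k)/((2*k)) = (176 + k)*(1/(2*k)) = (176 + k)/(2*k))
(I(-149) - 4141)/(40015 - 14481) = ((½)*(176 - 149)/(-149) - 4141)/(40015 - 14481) = ((½)*(-1/149)*27 - 4141)/25534 = (-27/298 - 4141)*(1/25534) = -1234045/298*1/25534 = -1234045/7609132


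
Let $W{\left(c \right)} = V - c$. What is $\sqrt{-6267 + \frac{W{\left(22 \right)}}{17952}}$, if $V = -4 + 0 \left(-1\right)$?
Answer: $\frac{i \sqrt{31557711405}}{2244} \approx 79.164 i$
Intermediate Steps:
$V = -4$ ($V = -4 + 0 = -4$)
$W{\left(c \right)} = -4 - c$
$\sqrt{-6267 + \frac{W{\left(22 \right)}}{17952}} = \sqrt{-6267 + \frac{-4 - 22}{17952}} = \sqrt{-6267 + \left(-4 - 22\right) \frac{1}{17952}} = \sqrt{-6267 - \frac{13}{8976}} = \sqrt{- \frac{56252605}{8976}} = \frac{i \sqrt{31557711405}}{2244}$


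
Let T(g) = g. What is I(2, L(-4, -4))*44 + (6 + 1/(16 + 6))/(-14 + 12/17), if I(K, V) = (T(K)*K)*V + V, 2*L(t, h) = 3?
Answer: 1638499/4972 ≈ 329.55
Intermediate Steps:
L(t, h) = 3/2 (L(t, h) = (½)*3 = 3/2)
I(K, V) = V + V*K² (I(K, V) = (K*K)*V + V = K²*V + V = V*K² + V = V + V*K²)
I(2, L(-4, -4))*44 + (6 + 1/(16 + 6))/(-14 + 12/17) = (3*(1 + 2²)/2)*44 + (6 + 1/(16 + 6))/(-14 + 12/17) = (3*(1 + 4)/2)*44 + (6 + 1/22)/(-14 + 12*(1/17)) = ((3/2)*5)*44 + (6 + 1/22)/(-14 + 12/17) = (15/2)*44 + 133/(22*(-226/17)) = 330 + (133/22)*(-17/226) = 330 - 2261/4972 = 1638499/4972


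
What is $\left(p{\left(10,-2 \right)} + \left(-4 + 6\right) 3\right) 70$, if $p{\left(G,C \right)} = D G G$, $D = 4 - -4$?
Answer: $56420$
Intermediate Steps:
$D = 8$ ($D = 4 + 4 = 8$)
$p{\left(G,C \right)} = 8 G^{2}$ ($p{\left(G,C \right)} = 8 G G = 8 G^{2}$)
$\left(p{\left(10,-2 \right)} + \left(-4 + 6\right) 3\right) 70 = \left(8 \cdot 10^{2} + \left(-4 + 6\right) 3\right) 70 = \left(8 \cdot 100 + 2 \cdot 3\right) 70 = \left(800 + 6\right) 70 = 806 \cdot 70 = 56420$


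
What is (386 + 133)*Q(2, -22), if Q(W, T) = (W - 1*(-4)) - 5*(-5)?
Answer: 16089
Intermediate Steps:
Q(W, T) = 29 + W (Q(W, T) = (W + 4) + 25 = (4 + W) + 25 = 29 + W)
(386 + 133)*Q(2, -22) = (386 + 133)*(29 + 2) = 519*31 = 16089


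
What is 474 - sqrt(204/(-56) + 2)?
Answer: 474 - I*sqrt(322)/14 ≈ 474.0 - 1.2817*I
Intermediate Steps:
474 - sqrt(204/(-56) + 2) = 474 - sqrt(204*(-1/56) + 2) = 474 - sqrt(-51/14 + 2) = 474 - sqrt(-23/14) = 474 - I*sqrt(322)/14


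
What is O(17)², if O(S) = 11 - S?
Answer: 36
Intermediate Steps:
O(17)² = (11 - 1*17)² = (11 - 17)² = (-6)² = 36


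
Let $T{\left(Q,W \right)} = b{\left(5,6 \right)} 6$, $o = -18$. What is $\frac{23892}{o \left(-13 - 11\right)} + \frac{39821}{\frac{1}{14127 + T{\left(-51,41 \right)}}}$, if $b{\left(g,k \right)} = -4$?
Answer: $\frac{20217442259}{36} \approx 5.616 \cdot 10^{8}$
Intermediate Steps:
$T{\left(Q,W \right)} = -24$ ($T{\left(Q,W \right)} = \left(-4\right) 6 = -24$)
$\frac{23892}{o \left(-13 - 11\right)} + \frac{39821}{\frac{1}{14127 + T{\left(-51,41 \right)}}} = \frac{23892}{\left(-18\right) \left(-13 - 11\right)} + \frac{39821}{\frac{1}{14127 - 24}} = \frac{23892}{\left(-18\right) \left(-24\right)} + \frac{39821}{\frac{1}{14103}} = \frac{23892}{432} + 39821 \frac{1}{\frac{1}{14103}} = 23892 \cdot \frac{1}{432} + 39821 \cdot 14103 = \frac{1991}{36} + 561595563 = \frac{20217442259}{36}$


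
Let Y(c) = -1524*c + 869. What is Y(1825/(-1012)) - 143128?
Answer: -35296202/253 ≈ -1.3951e+5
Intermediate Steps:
Y(c) = 869 - 1524*c
Y(1825/(-1012)) - 143128 = (869 - 2781300/(-1012)) - 143128 = (869 - 2781300*(-1)/1012) - 143128 = (869 - 1524*(-1825/1012)) - 143128 = (869 + 695325/253) - 143128 = 915182/253 - 143128 = -35296202/253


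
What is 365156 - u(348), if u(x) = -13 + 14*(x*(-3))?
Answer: 379785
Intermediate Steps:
u(x) = -13 - 42*x (u(x) = -13 + 14*(-3*x) = -13 - 42*x)
365156 - u(348) = 365156 - (-13 - 42*348) = 365156 - (-13 - 14616) = 365156 - 1*(-14629) = 365156 + 14629 = 379785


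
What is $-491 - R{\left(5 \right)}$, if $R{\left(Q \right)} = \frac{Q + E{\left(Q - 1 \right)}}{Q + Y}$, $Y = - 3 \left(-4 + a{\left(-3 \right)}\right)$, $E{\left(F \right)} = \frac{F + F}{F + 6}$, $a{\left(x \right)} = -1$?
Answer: $- \frac{49129}{100} \approx -491.29$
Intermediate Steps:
$E{\left(F \right)} = \frac{2 F}{6 + F}$
$Y = 15$ ($Y = - 3 \left(-4 - 1\right) = \left(-3\right) \left(-5\right) = 15$)
$R{\left(Q \right)} = \frac{Q + \frac{2 \left(-1 + Q\right)}{5 + Q}}{15 + Q}$ ($R{\left(Q \right)} = \frac{Q + \frac{2 \left(Q - 1\right)}{6 + \left(Q - 1\right)}}{Q + 15} = \frac{Q + \frac{2 \left(-1 + Q\right)}{6 + \left(-1 + Q\right)}}{15 + Q} = \frac{Q + \frac{2 \left(-1 + Q\right)}{5 + Q}}{15 + Q}$)
$-491 - R{\left(5 \right)} = -491 - \frac{-2 + 2 \cdot 5 + 5 \left(5 + 5\right)}{\left(5 + 5\right) \left(15 + 5\right)} = -491 - \frac{-2 + 10 + 5 \cdot 10}{10 \cdot 20} = -491 - \frac{1}{10} \cdot \frac{1}{20} \left(-2 + 10 + 50\right) = -491 - \frac{1}{10} \cdot \frac{1}{20} \cdot 58 = -491 - \frac{29}{100} = - \frac{49129}{100}$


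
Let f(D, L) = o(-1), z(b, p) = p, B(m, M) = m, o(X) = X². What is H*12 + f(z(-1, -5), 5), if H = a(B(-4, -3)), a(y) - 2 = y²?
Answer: 217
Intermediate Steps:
a(y) = 2 + y²
f(D, L) = 1 (f(D, L) = (-1)² = 1)
H = 18 (H = 2 + (-4)² = 2 + 16 = 18)
H*12 + f(z(-1, -5), 5) = 18*12 + 1 = 216 + 1 = 217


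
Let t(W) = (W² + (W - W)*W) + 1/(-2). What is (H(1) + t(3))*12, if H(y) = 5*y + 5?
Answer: 222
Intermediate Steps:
t(W) = -½ + W² (t(W) = (W² + 0*W) - ½ = (W² + 0) - ½ = W² - ½ = -½ + W²)
H(y) = 5 + 5*y
(H(1) + t(3))*12 = ((5 + 5*1) + (-½ + 3²))*12 = ((5 + 5) + (-½ + 9))*12 = (10 + 17/2)*12 = (37/2)*12 = 222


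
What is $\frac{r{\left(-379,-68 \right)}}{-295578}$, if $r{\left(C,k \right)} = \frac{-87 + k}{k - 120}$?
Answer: $- \frac{155}{55568664} \approx -2.7893 \cdot 10^{-6}$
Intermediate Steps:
$r{\left(C,k \right)} = \frac{-87 + k}{-120 + k}$ ($r{\left(C,k \right)} = \frac{-87 + k}{k - 120} = \frac{-87 + k}{-120 + k}$)
$\frac{r{\left(-379,-68 \right)}}{-295578} = \frac{\frac{1}{-120 - 68} \left(-87 - 68\right)}{-295578} = \frac{1}{-188} \left(-155\right) \left(- \frac{1}{295578}\right) = \left(- \frac{1}{188}\right) \left(-155\right) \left(- \frac{1}{295578}\right) = \frac{155}{188} \left(- \frac{1}{295578}\right) = - \frac{155}{55568664}$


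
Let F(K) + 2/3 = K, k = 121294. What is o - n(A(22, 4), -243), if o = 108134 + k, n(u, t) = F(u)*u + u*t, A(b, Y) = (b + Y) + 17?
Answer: 714170/3 ≈ 2.3806e+5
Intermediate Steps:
F(K) = -⅔ + K
A(b, Y) = 17 + Y + b (A(b, Y) = (Y + b) + 17 = 17 + Y + b)
n(u, t) = t*u + u*(-⅔ + u) (n(u, t) = (-⅔ + u)*u + u*t = u*(-⅔ + u) + t*u = t*u + u*(-⅔ + u))
o = 229428 (o = 108134 + 121294 = 229428)
o - n(A(22, 4), -243) = 229428 - (17 + 4 + 22)*(-2 + 3*(-243) + 3*(17 + 4 + 22))/3 = 229428 - 43*(-2 - 729 + 3*43)/3 = 229428 - 43*(-2 - 729 + 129)/3 = 229428 - 43*(-602)/3 = 229428 - 1*(-25886/3) = 229428 + 25886/3 = 714170/3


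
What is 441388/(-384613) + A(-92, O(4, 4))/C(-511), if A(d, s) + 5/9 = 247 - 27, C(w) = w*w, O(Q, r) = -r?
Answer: -1036541472857/903874780557 ≈ -1.1468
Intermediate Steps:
C(w) = w**2
A(d, s) = 1975/9 (A(d, s) = -5/9 + (247 - 27) = -5/9 + 220 = 1975/9)
441388/(-384613) + A(-92, O(4, 4))/C(-511) = 441388/(-384613) + 1975/(9*((-511)**2)) = 441388*(-1/384613) + (1975/9)/261121 = -441388/384613 + (1975/9)*(1/261121) = -441388/384613 + 1975/2350089 = -1036541472857/903874780557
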